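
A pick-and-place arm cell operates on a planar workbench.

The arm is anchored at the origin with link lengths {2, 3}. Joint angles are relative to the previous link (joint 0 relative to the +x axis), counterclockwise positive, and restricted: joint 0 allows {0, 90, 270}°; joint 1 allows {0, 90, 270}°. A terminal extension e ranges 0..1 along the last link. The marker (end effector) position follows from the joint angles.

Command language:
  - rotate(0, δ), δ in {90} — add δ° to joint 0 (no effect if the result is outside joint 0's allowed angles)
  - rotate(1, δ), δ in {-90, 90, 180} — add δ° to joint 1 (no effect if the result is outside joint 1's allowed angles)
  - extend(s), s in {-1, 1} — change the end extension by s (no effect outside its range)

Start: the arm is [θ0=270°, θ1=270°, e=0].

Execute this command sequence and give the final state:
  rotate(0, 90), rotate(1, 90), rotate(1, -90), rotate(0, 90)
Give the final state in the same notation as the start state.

[θ0=90°, θ1=270°, e=0]

from: [θ0=270°, θ1=270°, e=0]
t=1 rotate(0, 90) ⇒ [θ0=0°, θ1=270°, e=0]
t=2 rotate(1, 90) ⇒ [θ0=0°, θ1=0°, e=0]
t=3 rotate(1, -90) ⇒ [θ0=0°, θ1=270°, e=0]
t=4 rotate(0, 90) ⇒ [θ0=90°, θ1=270°, e=0]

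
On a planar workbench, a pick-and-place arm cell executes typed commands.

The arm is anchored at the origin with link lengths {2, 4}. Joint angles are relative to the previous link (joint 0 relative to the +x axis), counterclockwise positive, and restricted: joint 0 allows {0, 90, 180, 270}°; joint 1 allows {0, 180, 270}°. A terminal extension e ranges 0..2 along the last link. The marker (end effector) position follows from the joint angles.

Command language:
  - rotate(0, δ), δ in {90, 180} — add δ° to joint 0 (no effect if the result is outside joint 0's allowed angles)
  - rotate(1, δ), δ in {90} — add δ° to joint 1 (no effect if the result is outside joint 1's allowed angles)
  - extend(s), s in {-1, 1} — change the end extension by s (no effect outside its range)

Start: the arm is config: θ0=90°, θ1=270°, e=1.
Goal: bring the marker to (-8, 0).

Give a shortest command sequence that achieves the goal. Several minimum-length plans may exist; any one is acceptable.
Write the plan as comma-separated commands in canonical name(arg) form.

t0: config: θ0=90°, θ1=270°, e=1
1. rotate(1, 90) → config: θ0=90°, θ1=0°, e=1
2. rotate(0, 90) → config: θ0=180°, θ1=0°, e=1
3. extend(1) → config: θ0=180°, θ1=0°, e=2
minimal: 3 command(s), checked below 3.

rotate(1, 90), rotate(0, 90), extend(1)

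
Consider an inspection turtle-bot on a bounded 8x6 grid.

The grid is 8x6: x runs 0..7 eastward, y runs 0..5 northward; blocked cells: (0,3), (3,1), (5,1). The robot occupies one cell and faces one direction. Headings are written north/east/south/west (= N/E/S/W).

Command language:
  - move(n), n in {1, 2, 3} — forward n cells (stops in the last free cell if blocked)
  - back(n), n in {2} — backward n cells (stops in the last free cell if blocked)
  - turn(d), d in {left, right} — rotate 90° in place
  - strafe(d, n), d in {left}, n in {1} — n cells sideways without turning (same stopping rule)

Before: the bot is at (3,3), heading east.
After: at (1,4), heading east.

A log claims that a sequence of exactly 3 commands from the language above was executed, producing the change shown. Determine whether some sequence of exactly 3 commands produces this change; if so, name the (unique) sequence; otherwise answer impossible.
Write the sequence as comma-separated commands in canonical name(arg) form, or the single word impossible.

back(2), back(2), strafe(left, 1)

key: the second back(2) is stopped early by the blocked cell at (0,3)
t0: at (3,3), heading east
t=1 back(2) ⇒ at (1,3), heading east
t=2 back(2) ⇒ at (1,3), heading east
t=3 strafe(left, 1) ⇒ at (1,4), heading east
all 343 alternatives checked — unique.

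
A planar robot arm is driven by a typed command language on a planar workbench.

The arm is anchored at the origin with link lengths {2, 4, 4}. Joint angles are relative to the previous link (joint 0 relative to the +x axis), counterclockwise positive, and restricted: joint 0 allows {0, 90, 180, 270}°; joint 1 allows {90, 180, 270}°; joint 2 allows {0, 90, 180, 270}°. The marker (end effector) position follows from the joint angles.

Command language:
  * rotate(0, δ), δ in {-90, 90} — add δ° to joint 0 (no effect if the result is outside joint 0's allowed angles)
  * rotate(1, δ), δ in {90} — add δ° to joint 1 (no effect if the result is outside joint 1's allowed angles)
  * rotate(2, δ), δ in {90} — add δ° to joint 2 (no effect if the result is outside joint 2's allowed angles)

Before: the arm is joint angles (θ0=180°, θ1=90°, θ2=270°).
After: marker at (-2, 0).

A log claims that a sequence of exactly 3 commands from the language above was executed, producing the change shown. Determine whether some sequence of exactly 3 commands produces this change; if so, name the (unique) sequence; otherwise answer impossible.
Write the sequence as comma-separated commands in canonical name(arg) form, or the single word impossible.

rotate(2, 90), rotate(2, 90), rotate(2, 90)

t0: joint angles (θ0=180°, θ1=90°, θ2=270°)
t=1 rotate(2, 90) ⇒ joint angles (θ0=180°, θ1=90°, θ2=0°)
t=2 rotate(2, 90) ⇒ joint angles (θ0=180°, θ1=90°, θ2=90°)
t=3 rotate(2, 90) ⇒ joint angles (θ0=180°, θ1=90°, θ2=180°)
no rival 3-sequence matches.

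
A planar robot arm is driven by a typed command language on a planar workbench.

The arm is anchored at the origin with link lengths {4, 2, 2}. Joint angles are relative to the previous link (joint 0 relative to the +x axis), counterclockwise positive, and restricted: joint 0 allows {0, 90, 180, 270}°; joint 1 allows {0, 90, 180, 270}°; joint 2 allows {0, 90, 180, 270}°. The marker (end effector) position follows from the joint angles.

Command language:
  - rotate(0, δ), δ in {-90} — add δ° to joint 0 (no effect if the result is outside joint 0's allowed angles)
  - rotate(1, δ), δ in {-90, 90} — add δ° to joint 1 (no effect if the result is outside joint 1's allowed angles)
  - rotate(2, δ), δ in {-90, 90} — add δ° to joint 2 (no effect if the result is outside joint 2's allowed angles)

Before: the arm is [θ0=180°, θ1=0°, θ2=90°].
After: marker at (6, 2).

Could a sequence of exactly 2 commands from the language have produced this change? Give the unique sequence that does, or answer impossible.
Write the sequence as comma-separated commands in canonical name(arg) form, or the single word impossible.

rotate(0, -90), rotate(0, -90)

from: [θ0=180°, θ1=0°, θ2=90°]
1. rotate(0, -90) → [θ0=90°, θ1=0°, θ2=90°]
2. rotate(0, -90) → [θ0=0°, θ1=0°, θ2=90°]
no rival 2-sequence matches.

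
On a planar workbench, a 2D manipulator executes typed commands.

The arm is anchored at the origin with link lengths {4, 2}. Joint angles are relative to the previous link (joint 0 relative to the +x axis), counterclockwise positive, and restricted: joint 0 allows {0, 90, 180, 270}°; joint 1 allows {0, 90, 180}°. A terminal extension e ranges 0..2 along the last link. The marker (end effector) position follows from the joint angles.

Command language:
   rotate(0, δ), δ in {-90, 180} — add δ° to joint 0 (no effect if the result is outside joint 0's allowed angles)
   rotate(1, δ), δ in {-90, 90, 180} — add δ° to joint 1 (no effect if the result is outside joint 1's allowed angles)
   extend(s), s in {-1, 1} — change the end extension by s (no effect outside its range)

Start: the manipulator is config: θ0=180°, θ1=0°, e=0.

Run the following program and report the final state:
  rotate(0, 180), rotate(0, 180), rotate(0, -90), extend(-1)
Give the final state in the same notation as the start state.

config: θ0=90°, θ1=0°, e=0

start: config: θ0=180°, θ1=0°, e=0
1. rotate(0, 180) → config: θ0=0°, θ1=0°, e=0
2. rotate(0, 180) → config: θ0=180°, θ1=0°, e=0
3. rotate(0, -90) → config: θ0=90°, θ1=0°, e=0
4. extend(-1) → config: θ0=90°, θ1=0°, e=0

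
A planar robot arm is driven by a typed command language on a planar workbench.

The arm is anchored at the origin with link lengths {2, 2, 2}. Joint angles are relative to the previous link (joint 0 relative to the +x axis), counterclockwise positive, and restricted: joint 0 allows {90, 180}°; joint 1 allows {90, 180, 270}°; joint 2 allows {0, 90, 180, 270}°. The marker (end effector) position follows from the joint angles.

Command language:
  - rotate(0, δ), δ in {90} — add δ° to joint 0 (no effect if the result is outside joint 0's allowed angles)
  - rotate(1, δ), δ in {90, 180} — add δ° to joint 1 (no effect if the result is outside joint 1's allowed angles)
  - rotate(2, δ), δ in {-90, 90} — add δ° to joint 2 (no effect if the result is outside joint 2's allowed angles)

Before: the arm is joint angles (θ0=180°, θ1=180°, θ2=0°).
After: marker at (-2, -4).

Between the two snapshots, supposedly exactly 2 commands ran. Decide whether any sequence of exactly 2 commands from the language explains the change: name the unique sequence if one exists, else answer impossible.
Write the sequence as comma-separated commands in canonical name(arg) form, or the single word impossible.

rotate(1, 90), rotate(1, 180)

key: running rotate(1, 180) before rotate(1, 90) would end elsewhere — order is forced
begin: joint angles (θ0=180°, θ1=180°, θ2=0°)
step 1 (rotate(1, 90)): joint angles (θ0=180°, θ1=270°, θ2=0°)
step 2 (rotate(1, 180)): joint angles (θ0=180°, θ1=90°, θ2=0°)
no rival 2-sequence matches.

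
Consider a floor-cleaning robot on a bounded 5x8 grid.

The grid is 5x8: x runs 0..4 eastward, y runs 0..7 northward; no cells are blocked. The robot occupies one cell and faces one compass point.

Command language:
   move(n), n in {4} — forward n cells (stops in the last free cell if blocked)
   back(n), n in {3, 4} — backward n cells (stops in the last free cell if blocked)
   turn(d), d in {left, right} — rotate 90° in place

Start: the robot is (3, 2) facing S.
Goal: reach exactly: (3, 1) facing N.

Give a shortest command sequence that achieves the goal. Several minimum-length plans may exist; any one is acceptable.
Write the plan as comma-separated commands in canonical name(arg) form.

back(3), move(4), turn(right), turn(right)

initial: (3, 2) facing S
[1] after back(3): (3, 5) facing S
[2] after move(4): (3, 1) facing S
[3] after turn(right): (3, 1) facing W
[4] after turn(right): (3, 1) facing N
shorter routes all fall short; 4 is best.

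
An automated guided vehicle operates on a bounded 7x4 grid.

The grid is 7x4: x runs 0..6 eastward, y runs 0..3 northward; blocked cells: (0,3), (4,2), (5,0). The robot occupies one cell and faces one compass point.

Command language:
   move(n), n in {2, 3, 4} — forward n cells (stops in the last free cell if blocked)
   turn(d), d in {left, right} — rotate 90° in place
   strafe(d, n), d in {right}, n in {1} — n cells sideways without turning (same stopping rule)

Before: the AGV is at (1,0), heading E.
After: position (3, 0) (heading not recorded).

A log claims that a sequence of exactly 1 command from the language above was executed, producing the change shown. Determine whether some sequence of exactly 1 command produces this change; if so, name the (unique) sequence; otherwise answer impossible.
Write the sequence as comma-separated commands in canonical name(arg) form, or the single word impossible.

move(2)

begin: at (1,0), heading E
1. move(2) → at (3,0), heading E
all 6 alternatives checked — unique.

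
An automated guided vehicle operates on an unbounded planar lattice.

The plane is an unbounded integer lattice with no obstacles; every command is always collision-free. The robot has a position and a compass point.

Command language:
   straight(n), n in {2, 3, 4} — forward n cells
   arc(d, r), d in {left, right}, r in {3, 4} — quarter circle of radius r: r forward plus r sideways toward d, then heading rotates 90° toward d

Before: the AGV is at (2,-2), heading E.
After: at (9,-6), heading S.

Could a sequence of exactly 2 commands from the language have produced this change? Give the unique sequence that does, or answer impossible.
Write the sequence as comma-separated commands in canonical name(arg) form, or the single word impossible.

straight(3), arc(right, 4)

key: position moved to (9,-6) AND the heading swung to S — translation plus rotation needed
initial: at (2,-2), heading E
step 1 (straight(3)): at (5,-2), heading E
step 2 (arc(right, 4)): at (9,-6), heading S
no other 2-command option fits: unique.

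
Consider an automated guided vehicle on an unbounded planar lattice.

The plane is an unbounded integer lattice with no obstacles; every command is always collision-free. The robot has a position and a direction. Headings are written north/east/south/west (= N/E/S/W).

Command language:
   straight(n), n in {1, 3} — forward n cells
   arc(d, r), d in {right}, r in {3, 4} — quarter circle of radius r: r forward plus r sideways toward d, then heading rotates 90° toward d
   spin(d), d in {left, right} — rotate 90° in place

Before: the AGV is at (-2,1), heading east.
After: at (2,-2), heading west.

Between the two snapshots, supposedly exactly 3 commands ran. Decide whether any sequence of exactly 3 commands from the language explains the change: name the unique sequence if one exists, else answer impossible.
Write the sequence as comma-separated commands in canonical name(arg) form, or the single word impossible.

straight(1), arc(right, 3), spin(right)

key: cell and facing (now W) both changed — the 3 commands mix motion and turning
from: at (-2,1), heading east
t=1 straight(1) ⇒ at (-1,1), heading east
t=2 arc(right, 3) ⇒ at (2,-2), heading south
t=3 spin(right) ⇒ at (2,-2), heading west
no rival 3-sequence matches.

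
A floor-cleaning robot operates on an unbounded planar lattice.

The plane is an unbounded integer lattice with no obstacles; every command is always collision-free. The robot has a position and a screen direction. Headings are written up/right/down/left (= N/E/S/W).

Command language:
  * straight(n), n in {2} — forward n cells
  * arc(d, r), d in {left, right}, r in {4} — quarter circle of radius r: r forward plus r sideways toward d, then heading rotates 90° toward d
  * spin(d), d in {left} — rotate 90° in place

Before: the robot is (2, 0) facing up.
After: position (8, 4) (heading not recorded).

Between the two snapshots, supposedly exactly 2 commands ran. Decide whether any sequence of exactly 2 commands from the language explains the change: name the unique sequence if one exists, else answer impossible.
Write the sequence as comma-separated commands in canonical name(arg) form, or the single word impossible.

arc(right, 4), straight(2)

key: running straight(2) before arc(right, 4) would end elsewhere — order is forced
start: (2, 0) facing up
1. arc(right, 4) → (6, 4) facing right
2. straight(2) → (8, 4) facing right
all 16 alternatives checked — unique.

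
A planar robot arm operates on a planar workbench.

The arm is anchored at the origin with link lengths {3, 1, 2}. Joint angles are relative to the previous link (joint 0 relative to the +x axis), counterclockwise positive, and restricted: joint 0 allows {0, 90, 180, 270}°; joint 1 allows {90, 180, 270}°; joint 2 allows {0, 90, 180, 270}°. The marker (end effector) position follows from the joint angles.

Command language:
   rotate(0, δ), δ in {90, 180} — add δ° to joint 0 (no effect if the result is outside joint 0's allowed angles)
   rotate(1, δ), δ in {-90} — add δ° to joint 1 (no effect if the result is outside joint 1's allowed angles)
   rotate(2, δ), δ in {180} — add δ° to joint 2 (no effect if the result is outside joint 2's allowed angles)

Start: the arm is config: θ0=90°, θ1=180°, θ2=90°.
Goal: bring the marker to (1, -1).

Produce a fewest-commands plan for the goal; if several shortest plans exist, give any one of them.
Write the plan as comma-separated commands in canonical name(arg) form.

t0: config: θ0=90°, θ1=180°, θ2=90°
t=1 rotate(1, -90) ⇒ config: θ0=90°, θ1=90°, θ2=90°
t=2 rotate(0, 180) ⇒ config: θ0=270°, θ1=90°, θ2=90°
shorter routes all fall short; 2 is best.

rotate(1, -90), rotate(0, 180)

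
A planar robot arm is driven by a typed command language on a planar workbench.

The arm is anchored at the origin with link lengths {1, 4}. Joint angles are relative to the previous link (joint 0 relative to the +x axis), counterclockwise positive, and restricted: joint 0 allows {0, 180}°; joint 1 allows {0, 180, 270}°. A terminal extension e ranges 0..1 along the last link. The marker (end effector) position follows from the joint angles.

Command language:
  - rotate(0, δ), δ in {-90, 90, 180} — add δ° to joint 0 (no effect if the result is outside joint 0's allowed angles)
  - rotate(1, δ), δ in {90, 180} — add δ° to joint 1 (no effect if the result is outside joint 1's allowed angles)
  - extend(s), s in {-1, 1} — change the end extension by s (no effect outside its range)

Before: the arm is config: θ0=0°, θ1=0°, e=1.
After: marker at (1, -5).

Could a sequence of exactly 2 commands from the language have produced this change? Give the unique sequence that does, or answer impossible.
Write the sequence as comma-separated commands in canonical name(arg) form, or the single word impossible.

key: running rotate(1, 90) before rotate(1, 180) would end elsewhere — order is forced
from: config: θ0=0°, θ1=0°, e=1
step 1 (rotate(1, 180)): config: θ0=0°, θ1=180°, e=1
step 2 (rotate(1, 90)): config: θ0=0°, θ1=270°, e=1
uniquely the one of 49 2-step routes that fits.

rotate(1, 180), rotate(1, 90)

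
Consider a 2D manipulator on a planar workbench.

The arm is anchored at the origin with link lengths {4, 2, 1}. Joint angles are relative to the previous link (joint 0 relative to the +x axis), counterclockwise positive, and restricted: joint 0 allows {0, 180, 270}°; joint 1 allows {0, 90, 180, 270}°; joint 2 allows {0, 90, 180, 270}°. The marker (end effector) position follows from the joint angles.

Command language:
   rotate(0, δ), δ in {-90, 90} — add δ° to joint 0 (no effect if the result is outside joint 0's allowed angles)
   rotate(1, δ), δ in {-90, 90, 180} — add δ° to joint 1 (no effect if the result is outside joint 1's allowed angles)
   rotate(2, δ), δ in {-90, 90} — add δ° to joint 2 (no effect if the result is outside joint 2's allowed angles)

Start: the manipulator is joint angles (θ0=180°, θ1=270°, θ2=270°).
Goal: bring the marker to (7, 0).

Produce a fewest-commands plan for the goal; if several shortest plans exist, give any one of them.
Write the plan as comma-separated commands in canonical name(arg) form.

initial: joint angles (θ0=180°, θ1=270°, θ2=270°)
t=1 rotate(2, 90) ⇒ joint angles (θ0=180°, θ1=270°, θ2=0°)
t=2 rotate(0, 90) ⇒ joint angles (θ0=270°, θ1=270°, θ2=0°)
t=3 rotate(0, 90) ⇒ joint angles (θ0=0°, θ1=270°, θ2=0°)
t=4 rotate(1, 90) ⇒ joint angles (θ0=0°, θ1=0°, θ2=0°)
shorter routes all fall short; 4 is best.

rotate(2, 90), rotate(0, 90), rotate(0, 90), rotate(1, 90)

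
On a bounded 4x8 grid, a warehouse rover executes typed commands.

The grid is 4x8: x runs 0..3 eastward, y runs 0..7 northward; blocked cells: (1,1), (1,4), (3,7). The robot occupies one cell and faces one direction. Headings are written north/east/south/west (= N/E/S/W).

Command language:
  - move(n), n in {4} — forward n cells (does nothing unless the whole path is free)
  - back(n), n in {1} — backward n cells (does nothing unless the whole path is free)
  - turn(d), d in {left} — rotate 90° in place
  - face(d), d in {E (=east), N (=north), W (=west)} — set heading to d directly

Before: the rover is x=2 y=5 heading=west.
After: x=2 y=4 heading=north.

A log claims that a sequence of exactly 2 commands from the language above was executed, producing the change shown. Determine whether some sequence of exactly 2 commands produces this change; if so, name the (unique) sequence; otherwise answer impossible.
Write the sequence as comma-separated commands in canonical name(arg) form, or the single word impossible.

key: position moved to (2,4) AND the heading swung to N — translation plus rotation needed
t0: x=2 y=5 heading=west
step 1 (face(N)): x=2 y=5 heading=north
step 2 (back(1)): x=2 y=4 heading=north
no rival 2-sequence matches.

face(N), back(1)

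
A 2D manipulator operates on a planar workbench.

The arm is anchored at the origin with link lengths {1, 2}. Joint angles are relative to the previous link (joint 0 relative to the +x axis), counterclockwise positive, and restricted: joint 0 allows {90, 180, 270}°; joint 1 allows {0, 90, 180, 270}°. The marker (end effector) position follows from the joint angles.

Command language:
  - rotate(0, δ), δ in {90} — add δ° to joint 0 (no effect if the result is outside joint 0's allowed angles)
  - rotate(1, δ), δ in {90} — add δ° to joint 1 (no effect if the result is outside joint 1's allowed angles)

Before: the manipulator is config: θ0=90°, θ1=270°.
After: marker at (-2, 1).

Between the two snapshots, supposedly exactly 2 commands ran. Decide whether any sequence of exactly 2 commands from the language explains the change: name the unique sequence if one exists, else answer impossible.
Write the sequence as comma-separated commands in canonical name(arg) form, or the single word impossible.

rotate(1, 90), rotate(1, 90)

initial: config: θ0=90°, θ1=270°
[1] after rotate(1, 90): config: θ0=90°, θ1=0°
[2] after rotate(1, 90): config: θ0=90°, θ1=90°
all 4 alternatives checked — unique.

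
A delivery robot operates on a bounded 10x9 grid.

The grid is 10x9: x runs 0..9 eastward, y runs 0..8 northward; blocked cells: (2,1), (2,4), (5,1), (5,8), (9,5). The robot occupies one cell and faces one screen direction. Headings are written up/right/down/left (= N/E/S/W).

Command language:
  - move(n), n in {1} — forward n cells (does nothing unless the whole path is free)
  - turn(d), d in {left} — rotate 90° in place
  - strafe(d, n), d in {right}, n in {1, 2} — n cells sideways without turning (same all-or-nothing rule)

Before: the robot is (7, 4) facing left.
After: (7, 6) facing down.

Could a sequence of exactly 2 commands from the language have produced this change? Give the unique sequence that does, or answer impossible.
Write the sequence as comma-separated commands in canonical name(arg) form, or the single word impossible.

strafe(right, 2), turn(left)

key: order matters: swapping strafe(right, 2) and turn(left) lands elsewhere
from: (7, 4) facing left
step 1 (strafe(right, 2)): (7, 6) facing left
step 2 (turn(left)): (7, 6) facing down
no other 2-command option fits: unique.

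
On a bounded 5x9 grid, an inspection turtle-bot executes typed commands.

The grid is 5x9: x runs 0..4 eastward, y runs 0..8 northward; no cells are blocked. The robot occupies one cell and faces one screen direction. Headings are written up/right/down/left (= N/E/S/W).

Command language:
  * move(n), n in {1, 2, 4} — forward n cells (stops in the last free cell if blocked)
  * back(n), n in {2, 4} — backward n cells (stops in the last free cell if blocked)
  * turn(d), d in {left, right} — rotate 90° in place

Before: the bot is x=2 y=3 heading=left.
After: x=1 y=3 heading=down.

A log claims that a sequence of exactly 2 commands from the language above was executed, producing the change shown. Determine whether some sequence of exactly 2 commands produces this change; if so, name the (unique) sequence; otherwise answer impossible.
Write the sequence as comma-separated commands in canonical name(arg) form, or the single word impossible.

key: running turn(left) before move(1) would end elsewhere — order is forced
t0: x=2 y=3 heading=left
1. move(1) → x=1 y=3 heading=left
2. turn(left) → x=1 y=3 heading=down
no other 2-command option fits: unique.

move(1), turn(left)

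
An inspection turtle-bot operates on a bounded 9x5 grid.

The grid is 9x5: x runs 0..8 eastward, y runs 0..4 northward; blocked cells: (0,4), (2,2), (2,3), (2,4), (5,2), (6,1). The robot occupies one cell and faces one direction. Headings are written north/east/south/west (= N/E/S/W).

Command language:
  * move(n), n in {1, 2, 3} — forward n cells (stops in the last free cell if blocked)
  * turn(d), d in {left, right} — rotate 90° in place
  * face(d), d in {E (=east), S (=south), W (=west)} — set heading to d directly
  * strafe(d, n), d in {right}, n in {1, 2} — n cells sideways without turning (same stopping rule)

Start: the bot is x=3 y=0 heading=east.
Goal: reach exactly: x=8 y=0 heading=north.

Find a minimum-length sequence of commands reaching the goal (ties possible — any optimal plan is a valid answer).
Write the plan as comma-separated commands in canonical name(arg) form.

move(2), move(3), turn(left)

t0: x=3 y=0 heading=east
step 1 (move(2)): x=5 y=0 heading=east
step 2 (move(3)): x=8 y=0 heading=east
step 3 (turn(left)): x=8 y=0 heading=north
nothing shorter than 3 reaches the goal.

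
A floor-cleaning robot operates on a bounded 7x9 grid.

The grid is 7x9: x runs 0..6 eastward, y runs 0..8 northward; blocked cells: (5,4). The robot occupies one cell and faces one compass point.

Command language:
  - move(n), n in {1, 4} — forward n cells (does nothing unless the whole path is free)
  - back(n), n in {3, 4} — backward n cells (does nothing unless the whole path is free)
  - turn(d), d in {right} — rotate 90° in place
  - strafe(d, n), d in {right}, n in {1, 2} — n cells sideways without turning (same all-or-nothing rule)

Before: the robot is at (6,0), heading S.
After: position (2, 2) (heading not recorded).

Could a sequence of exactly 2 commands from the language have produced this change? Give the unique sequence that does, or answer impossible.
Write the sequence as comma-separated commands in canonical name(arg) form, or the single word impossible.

impossible

checked all 2-command options: none fits.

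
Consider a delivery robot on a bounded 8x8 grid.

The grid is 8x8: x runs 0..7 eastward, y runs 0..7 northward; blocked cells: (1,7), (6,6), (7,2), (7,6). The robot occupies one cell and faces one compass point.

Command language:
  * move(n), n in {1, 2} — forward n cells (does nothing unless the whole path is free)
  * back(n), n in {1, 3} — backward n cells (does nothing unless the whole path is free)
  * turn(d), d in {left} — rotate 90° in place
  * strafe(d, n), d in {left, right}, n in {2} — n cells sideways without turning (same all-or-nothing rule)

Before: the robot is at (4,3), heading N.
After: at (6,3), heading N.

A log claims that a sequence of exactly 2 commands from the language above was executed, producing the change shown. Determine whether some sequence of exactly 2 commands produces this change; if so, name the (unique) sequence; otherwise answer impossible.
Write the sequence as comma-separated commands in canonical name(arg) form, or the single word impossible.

key: still facing N at the end — nothing in the sequence rotates
t0: at (4,3), heading N
step 1 (strafe(right, 2)): at (6,3), heading N
step 2 (strafe(right, 2)): at (6,3), heading N
all 49 alternatives checked — unique.

strafe(right, 2), strafe(right, 2)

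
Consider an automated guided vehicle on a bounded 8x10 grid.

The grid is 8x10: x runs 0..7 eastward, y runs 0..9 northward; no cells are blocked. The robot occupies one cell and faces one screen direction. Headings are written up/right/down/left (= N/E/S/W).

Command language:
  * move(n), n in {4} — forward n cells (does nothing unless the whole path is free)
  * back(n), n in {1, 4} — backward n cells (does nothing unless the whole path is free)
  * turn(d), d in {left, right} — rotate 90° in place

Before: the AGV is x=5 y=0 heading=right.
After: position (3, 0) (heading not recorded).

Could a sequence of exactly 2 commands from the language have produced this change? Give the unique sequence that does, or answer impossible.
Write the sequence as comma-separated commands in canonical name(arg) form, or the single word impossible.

from: x=5 y=0 heading=right
[1] after back(1): x=4 y=0 heading=right
[2] after back(1): x=3 y=0 heading=right
all 25 alternatives checked — unique.

back(1), back(1)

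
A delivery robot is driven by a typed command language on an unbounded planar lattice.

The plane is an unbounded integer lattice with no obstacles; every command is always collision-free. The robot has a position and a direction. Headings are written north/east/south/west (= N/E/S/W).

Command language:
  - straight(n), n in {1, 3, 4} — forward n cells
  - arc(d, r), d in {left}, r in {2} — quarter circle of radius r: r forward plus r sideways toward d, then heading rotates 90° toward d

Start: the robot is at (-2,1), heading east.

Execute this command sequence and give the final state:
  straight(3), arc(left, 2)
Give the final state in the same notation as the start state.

initial: at (-2,1), heading east
[1] after straight(3): at (1,1), heading east
[2] after arc(left, 2): at (3,3), heading north

at (3,3), heading north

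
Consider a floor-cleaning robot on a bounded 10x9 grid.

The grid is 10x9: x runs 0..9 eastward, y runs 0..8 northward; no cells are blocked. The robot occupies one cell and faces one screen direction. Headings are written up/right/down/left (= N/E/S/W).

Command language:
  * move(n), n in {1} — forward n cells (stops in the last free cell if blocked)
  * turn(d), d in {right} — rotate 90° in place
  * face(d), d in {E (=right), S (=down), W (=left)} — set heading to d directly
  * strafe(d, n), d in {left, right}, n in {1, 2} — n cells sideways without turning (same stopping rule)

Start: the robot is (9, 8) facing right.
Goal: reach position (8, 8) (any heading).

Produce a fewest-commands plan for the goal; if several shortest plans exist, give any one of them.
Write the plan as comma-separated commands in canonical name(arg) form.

face(W), move(1)

t0: (9, 8) facing right
[1] after face(W): (9, 8) facing left
[2] after move(1): (8, 8) facing left
minimal: 2 command(s), checked below 2.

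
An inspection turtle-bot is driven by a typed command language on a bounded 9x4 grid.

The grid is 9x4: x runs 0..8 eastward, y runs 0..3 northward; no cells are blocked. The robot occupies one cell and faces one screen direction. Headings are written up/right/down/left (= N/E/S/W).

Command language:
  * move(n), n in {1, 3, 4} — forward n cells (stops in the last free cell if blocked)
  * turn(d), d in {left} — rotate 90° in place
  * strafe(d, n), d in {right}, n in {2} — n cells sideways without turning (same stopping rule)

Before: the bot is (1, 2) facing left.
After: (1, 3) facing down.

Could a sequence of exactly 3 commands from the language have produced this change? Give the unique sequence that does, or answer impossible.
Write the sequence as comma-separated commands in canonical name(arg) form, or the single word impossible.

strafe(right, 2), strafe(right, 2), turn(left)

key: the first strafe(right, 2) runs into the grid edge before its full distance
from: (1, 2) facing left
t=1 strafe(right, 2) ⇒ (1, 3) facing left
t=2 strafe(right, 2) ⇒ (1, 3) facing left
t=3 turn(left) ⇒ (1, 3) facing down
all 125 alternatives checked — unique.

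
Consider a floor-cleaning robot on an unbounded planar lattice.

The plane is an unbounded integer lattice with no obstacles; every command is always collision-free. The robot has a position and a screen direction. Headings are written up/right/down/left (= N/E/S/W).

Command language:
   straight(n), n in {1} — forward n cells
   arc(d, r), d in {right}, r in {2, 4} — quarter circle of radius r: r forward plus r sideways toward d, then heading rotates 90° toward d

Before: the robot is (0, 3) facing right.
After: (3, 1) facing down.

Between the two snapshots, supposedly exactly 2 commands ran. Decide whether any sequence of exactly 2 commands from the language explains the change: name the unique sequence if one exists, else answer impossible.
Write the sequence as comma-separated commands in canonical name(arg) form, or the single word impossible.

key: running arc(right, 2) before straight(1) would end elsewhere — order is forced
from: (0, 3) facing right
step 1 (straight(1)): (1, 3) facing right
step 2 (arc(right, 2)): (3, 1) facing down
all 9 alternatives checked — unique.

straight(1), arc(right, 2)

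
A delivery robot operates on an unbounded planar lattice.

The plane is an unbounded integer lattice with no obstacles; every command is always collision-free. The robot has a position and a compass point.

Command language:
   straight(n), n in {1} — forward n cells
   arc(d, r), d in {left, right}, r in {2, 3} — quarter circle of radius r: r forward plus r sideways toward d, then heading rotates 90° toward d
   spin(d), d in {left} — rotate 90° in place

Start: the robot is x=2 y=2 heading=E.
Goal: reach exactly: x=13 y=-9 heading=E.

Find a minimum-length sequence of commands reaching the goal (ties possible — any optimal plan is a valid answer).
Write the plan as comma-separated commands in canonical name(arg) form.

from: x=2 y=2 heading=E
1. arc(right, 2) → x=4 y=0 heading=S
2. arc(left, 3) → x=7 y=-3 heading=E
3. arc(right, 3) → x=10 y=-6 heading=S
4. arc(left, 3) → x=13 y=-9 heading=E
shorter routes all fall short; 4 is best.

arc(right, 2), arc(left, 3), arc(right, 3), arc(left, 3)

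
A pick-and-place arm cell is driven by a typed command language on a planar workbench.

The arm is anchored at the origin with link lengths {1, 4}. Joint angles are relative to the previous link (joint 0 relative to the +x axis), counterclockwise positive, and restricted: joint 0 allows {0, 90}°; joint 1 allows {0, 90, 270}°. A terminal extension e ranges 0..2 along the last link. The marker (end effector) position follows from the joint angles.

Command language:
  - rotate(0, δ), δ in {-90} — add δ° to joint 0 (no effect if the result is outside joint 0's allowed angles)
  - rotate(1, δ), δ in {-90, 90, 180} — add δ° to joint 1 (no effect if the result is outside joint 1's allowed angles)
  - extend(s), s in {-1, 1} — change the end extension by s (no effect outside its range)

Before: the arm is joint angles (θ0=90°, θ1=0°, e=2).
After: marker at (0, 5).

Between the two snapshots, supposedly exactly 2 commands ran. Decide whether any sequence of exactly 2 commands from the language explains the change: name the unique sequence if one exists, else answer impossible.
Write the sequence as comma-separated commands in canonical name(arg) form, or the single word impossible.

begin: joint angles (θ0=90°, θ1=0°, e=2)
step 1 (extend(-1)): joint angles (θ0=90°, θ1=0°, e=1)
step 2 (extend(-1)): joint angles (θ0=90°, θ1=0°, e=0)
no other 2-command option fits: unique.

extend(-1), extend(-1)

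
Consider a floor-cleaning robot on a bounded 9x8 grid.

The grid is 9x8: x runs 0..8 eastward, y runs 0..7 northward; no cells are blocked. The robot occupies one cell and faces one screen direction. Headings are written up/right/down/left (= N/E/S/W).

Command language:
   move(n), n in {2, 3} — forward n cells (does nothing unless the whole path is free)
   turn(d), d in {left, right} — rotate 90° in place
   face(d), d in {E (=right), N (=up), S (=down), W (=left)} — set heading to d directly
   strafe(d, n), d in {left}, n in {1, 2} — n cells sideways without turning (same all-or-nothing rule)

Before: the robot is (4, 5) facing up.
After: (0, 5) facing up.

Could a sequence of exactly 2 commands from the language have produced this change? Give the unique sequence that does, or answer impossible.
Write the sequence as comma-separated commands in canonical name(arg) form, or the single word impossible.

strafe(left, 2), strafe(left, 2)

key: heading stays N — no command in the sequence turns
begin: (4, 5) facing up
[1] after strafe(left, 2): (2, 5) facing up
[2] after strafe(left, 2): (0, 5) facing up
no other 2-command option fits: unique.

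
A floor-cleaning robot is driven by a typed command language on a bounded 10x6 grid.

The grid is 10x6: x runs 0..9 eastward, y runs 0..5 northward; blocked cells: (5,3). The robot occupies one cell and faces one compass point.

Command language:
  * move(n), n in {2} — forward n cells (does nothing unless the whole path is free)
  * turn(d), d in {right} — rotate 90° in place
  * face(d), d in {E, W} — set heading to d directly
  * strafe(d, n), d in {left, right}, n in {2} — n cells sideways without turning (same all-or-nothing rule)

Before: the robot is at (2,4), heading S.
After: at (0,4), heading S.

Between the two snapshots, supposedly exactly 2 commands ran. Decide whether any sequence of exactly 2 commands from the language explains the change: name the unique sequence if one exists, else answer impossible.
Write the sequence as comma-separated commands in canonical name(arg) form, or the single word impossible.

key: the second strafe(right, 2) would leave the grid, so it does nothing
start: at (2,4), heading S
1. strafe(right, 2) → at (0,4), heading S
2. strafe(right, 2) → at (0,4), heading S
no other 2-command option fits: unique.

strafe(right, 2), strafe(right, 2)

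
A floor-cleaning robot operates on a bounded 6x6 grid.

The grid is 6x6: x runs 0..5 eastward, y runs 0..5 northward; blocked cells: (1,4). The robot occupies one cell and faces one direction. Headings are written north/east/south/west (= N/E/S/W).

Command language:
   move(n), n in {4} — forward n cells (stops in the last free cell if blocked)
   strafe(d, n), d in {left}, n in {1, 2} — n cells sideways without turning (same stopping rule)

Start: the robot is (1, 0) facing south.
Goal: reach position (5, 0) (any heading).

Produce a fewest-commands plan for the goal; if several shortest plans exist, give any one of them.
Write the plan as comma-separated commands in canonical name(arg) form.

strafe(left, 2), strafe(left, 2)

start: (1, 0) facing south
[1] after strafe(left, 2): (3, 0) facing south
[2] after strafe(left, 2): (5, 0) facing south
no 1-step plan works, so 2 is optimal.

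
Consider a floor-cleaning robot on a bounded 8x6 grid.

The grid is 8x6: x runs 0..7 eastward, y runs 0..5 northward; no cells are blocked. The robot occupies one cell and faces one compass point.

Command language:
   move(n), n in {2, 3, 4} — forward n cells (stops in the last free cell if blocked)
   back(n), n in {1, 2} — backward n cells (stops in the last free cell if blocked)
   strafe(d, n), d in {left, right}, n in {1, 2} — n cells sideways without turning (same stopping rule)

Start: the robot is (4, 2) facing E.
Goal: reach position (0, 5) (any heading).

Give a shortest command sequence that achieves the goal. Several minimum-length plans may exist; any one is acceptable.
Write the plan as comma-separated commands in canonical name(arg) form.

t0: (4, 2) facing E
1. strafe(left, 1) → (4, 3) facing E
2. strafe(left, 2) → (4, 5) facing E
3. back(2) → (2, 5) facing E
4. back(2) → (0, 5) facing E
nothing shorter than 4 reaches the goal.

strafe(left, 1), strafe(left, 2), back(2), back(2)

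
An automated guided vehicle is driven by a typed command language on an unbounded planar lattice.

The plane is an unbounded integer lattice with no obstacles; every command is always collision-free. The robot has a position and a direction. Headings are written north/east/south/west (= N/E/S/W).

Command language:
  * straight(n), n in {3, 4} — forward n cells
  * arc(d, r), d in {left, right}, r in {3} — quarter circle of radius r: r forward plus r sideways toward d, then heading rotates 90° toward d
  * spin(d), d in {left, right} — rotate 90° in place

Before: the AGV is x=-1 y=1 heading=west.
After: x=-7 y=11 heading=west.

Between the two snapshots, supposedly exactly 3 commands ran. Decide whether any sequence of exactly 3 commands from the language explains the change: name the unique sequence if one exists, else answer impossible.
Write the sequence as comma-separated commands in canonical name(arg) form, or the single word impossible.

arc(right, 3), straight(4), arc(left, 3)

key: running arc(left, 3) before arc(right, 3) would end elsewhere — order is forced
initial: x=-1 y=1 heading=west
1. arc(right, 3) → x=-4 y=4 heading=north
2. straight(4) → x=-4 y=8 heading=north
3. arc(left, 3) → x=-7 y=11 heading=west
all 216 alternatives checked — unique.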